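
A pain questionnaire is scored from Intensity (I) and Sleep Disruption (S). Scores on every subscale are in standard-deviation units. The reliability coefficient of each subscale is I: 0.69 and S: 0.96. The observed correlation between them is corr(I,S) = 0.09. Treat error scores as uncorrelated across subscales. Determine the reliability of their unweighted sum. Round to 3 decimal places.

0.839

Var(I+S) = 2 + 2·[0.09] = 2 + 0.18 = 2.18.
Because errors are independent across components, Cov(Tᵢ,Tⱼ) = Cov(Xᵢ,Xⱼ); the off-diagonal part of the true-score variance is the same as above.
True-score variance = [0.69 + 0.96] + 0.18 = 1.65 + 0.18 = 1.83.
Reliability = 1.83 / 2.18 = 0.839.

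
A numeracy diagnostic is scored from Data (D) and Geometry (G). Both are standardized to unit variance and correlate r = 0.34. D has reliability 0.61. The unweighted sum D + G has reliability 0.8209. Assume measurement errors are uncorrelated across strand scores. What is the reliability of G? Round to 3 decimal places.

0.910

Var(D+G) = 2 + 2·0.34 = 2.680.
True-score variance = ρ_D + ρ_G + 2·0.34, so 0.8209 = (0.61 + ρ_G + 0.68) / 2.680.
ρ_G = 0.8209·2.680 − 0.61 − 0.68 = 0.910.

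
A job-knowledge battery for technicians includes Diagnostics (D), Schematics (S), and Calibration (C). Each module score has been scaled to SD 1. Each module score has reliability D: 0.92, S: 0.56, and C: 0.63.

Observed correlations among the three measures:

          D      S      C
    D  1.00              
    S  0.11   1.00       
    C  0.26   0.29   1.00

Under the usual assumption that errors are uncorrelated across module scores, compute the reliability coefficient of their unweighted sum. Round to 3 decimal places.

Var(D+S+C) = 3 + 2·[0.11 + 0.26 + 0.29] = 3 + 1.32 = 4.32.
With uncorrelated errors the cross-covariances are all true-score covariance, so they carry over unchanged; only the diagonal terms shrink to ρᵢσᵢ².
True-score variance = [0.92 + 0.56 + 0.63] + 1.32 = 2.11 + 1.32 = 3.43.
Reliability = 3.43 / 4.32 = 0.794.

0.794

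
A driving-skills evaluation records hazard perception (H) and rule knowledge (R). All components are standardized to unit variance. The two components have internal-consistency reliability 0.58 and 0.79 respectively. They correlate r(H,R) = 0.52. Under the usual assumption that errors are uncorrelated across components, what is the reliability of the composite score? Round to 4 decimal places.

0.7928

Var(H+R) = 2 + 2·[0.52] = 2 + 1.04 = 3.04.
With uncorrelated errors the cross-covariances are all true-score covariance, so they carry over unchanged; only the diagonal terms shrink to ρᵢσᵢ².
True-score variance = [0.58 + 0.79] + 1.04 = 1.37 + 1.04 = 2.41.
Reliability = 2.41 / 3.04 = 0.7928.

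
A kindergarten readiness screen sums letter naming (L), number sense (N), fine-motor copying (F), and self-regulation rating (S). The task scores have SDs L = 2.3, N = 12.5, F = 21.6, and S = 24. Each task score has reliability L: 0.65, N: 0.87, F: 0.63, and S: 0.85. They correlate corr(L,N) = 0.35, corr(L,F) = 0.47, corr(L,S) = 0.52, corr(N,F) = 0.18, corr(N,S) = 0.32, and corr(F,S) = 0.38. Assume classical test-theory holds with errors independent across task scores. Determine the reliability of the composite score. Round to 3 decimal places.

Var(L+N+F+S) = 2.3² + 12.5² + 21.6² + 24² + 2·[2.3·12.5·0.35 + 2.3·21.6·0.47 + 2.3·24·0.52 + 12.5·21.6·0.18 + 12.5·24·0.32 + 21.6·24·0.38] = 1204.1 + 807.416 = 2011.52.
With uncorrelated errors the cross-covariances are all true-score covariance, so they carry over unchanged; only the diagonal terms shrink to ρᵢσᵢ².
True-score variance = [2.3²·0.65 + 12.5²·0.87 + 21.6²·0.63 + 24²·0.85] + 807.416 = 922.909 + 807.416 = 1730.33.
Reliability = 1730.33 / 2011.52 = 0.860.

0.860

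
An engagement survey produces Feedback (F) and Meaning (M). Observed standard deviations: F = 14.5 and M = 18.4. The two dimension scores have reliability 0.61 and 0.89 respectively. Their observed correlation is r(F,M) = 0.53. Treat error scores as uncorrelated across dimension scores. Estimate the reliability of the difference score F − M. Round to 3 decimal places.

0.552

Var(F−M) = 14.5² + 18.4² − 2·14.5·18.4·0.53 = 548.81 − 282.808 = 266.002.
Under uncorrelated errors the observed covariances equal the true-score covariances, so only the own-variance terms attenuate.
True-score variance = [14.5²·0.61 + 18.4²·0.89] − 282.808 = 429.571 − 282.808 = 146.763.
Reliability = 146.763 / 266.002 = 0.552.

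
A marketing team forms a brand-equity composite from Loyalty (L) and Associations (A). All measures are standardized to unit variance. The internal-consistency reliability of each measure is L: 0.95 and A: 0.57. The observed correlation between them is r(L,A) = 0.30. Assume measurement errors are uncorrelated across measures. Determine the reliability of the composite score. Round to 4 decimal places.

Var(L+A) = 2 + 2·[0.30] = 2 + 0.6 = 2.6.
Because errors are independent across components, Cov(Tᵢ,Tⱼ) = Cov(Xᵢ,Xⱼ); the off-diagonal part of the true-score variance is the same as above.
True-score variance = [0.95 + 0.57] + 0.6 = 1.52 + 0.6 = 2.12.
Reliability = 2.12 / 2.6 = 0.8154.

0.8154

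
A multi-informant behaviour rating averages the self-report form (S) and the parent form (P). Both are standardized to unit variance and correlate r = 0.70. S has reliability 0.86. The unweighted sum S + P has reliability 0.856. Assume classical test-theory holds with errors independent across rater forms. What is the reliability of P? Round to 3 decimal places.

Var(S+P) = 2 + 2·0.70 = 3.400.
True-score variance = ρ_S + ρ_P + 2·0.70, so 0.856 = (0.86 + ρ_P + 1.40) / 3.400.
ρ_P = 0.856·3.400 − 0.86 − 1.40 = 0.650.

0.650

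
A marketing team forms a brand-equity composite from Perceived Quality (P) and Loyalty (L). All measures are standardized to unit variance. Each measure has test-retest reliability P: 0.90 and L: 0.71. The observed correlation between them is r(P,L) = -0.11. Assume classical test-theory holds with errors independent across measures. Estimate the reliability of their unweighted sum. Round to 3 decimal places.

Var(P+L) = 2 + 2·[(-0.11)] = 2 − 0.22 = 1.78.
With uncorrelated errors the cross-covariances are all true-score covariance, so they carry over unchanged; only the diagonal terms shrink to ρᵢσᵢ².
True-score variance = [0.90 + 0.71] − 0.22 = 1.61 − 0.22 = 1.39.
Reliability = 1.39 / 1.78 = 0.781.

0.781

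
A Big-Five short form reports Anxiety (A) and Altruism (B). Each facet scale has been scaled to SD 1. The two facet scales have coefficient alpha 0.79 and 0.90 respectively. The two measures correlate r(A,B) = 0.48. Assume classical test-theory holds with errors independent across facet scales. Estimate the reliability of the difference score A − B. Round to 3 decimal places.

0.702

Var(A−B) = 1 + 1 − 2·0.48 = 2 − 0.96 = 1.04.
Because errors are independent across components, Cov(Tᵢ,Tⱼ) = Cov(Xᵢ,Xⱼ); the off-diagonal part of the true-score variance is the same as above.
True-score variance = [0.79 + 0.90] − 0.96 = 1.69 − 0.96 = 0.73.
Reliability = 0.73 / 1.04 = 0.702.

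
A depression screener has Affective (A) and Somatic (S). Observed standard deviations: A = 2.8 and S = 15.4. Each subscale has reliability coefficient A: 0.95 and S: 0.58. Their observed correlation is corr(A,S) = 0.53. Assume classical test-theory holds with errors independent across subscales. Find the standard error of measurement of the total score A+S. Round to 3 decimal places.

10.000

Var(total) = 245 + 45.7072 = 290.707.
True-score variance = 145.001 + 45.7072 = 190.708, so reliability = 0.6560.
Error variance = 290.707 − 190.708 = 99.9992; SEM = √99.9992 = 10.000.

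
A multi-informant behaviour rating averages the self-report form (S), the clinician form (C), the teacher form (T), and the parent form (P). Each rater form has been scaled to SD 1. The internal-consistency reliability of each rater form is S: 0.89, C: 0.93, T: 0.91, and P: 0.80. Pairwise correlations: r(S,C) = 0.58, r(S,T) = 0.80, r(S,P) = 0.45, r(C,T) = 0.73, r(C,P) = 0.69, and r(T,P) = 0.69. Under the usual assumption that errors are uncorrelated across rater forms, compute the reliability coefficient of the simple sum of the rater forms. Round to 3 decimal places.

Var(S+C+T+P) = 4 + 2·[0.58 + 0.80 + 0.45 + 0.73 + 0.69 + 0.69] = 4 + 7.88 = 11.88.
Under uncorrelated errors the observed covariances equal the true-score covariances, so only the own-variance terms attenuate.
True-score variance = [0.89 + 0.93 + 0.91 + 0.80] + 7.88 = 3.53 + 7.88 = 11.41.
Reliability = 11.41 / 11.88 = 0.960.

0.960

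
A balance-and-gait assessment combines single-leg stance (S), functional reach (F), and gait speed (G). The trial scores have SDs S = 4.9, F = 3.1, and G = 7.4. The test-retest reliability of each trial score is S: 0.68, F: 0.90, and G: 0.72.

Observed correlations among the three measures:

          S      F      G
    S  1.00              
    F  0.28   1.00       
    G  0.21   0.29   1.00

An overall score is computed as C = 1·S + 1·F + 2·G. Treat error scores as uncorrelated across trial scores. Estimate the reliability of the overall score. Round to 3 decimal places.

0.780

Var(C) = 4.9² + 3.1² + 2²·7.4² + 2·[4.9·3.1·0.28 + 2·4.9·7.4·0.21 + 2·3.1·7.4·0.29] = 252.66 + 65.5752 = 318.235.
Because errors are independent across components, Cov(Tᵢ,Tⱼ) = Cov(Xᵢ,Xⱼ); the off-diagonal part of the true-score variance is the same as above.
True-score variance = [4.9²·0.68 + 3.1²·0.90 + 2²·7.4²·0.72] + 65.5752 = 182.685 + 65.5752 = 248.26.
Reliability = 248.26 / 318.235 = 0.780.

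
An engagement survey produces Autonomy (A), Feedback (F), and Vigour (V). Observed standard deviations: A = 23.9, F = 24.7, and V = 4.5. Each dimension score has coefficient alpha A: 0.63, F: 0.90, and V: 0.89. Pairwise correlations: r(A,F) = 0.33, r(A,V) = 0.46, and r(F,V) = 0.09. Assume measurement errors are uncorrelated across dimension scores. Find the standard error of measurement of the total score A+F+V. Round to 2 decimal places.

16.57

Var(total) = 1201.55 + 508.571 = 1710.12.
True-score variance = 926.966 + 508.571 = 1435.54, so reliability = 0.8394.
Error variance = 1710.12 − 1435.54 = 274.584; SEM = √274.584 = 16.57.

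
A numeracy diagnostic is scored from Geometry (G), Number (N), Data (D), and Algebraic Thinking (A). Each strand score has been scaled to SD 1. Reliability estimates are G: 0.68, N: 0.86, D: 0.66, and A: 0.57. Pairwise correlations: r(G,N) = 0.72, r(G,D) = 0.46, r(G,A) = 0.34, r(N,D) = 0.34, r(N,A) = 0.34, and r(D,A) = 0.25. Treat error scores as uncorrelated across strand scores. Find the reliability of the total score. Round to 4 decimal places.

Var(G+N+D+A) = 4 + 2·[0.72 + 0.46 + 0.34 + 0.34 + 0.34 + 0.25] = 4 + 4.9 = 8.9.
With uncorrelated errors the cross-covariances are all true-score covariance, so they carry over unchanged; only the diagonal terms shrink to ρᵢσᵢ².
True-score variance = [0.68 + 0.86 + 0.66 + 0.57] + 4.9 = 2.77 + 4.9 = 7.67.
Reliability = 7.67 / 8.9 = 0.8618.

0.8618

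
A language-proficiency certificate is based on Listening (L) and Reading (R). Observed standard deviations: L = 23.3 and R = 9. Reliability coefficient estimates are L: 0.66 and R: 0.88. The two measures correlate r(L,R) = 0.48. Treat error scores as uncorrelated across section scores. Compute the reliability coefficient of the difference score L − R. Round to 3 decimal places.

Var(L−R) = 23.3² + 9² − 2·23.3·9·0.48 = 623.89 − 201.312 = 422.578.
With uncorrelated errors the cross-covariances are all true-score covariance, so they carry over unchanged; only the diagonal terms shrink to ρᵢσᵢ².
True-score variance = [23.3²·0.66 + 9²·0.88] − 201.312 = 429.587 − 201.312 = 228.275.
Reliability = 228.275 / 422.578 = 0.540.

0.540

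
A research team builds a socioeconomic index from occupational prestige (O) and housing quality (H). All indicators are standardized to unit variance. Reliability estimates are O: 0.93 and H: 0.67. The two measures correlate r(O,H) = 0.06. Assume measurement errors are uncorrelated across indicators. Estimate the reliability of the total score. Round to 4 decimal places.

0.8113

Var(O+H) = 2 + 2·[0.06] = 2 + 0.12 = 2.12.
Under uncorrelated errors the observed covariances equal the true-score covariances, so only the own-variance terms attenuate.
True-score variance = [0.93 + 0.67] + 0.12 = 1.6 + 0.12 = 1.72.
Reliability = 1.72 / 2.12 = 0.8113.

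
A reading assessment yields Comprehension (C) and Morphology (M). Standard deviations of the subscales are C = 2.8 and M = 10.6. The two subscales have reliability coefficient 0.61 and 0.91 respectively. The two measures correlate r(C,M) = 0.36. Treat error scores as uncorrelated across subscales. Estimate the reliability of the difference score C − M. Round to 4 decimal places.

Var(C−M) = 2.8² + 10.6² − 2·2.8·10.6·0.36 = 120.2 − 21.3696 = 98.8304.
With uncorrelated errors the cross-covariances are all true-score covariance, so they carry over unchanged; only the diagonal terms shrink to ρᵢσᵢ².
True-score variance = [2.8²·0.61 + 10.6²·0.91] − 21.3696 = 107.03 − 21.3696 = 85.6604.
Reliability = 85.6604 / 98.8304 = 0.8667.

0.8667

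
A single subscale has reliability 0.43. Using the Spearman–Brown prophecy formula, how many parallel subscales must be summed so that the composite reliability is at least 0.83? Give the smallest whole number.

k ≥ ρ*(1−ρ₁)/(ρ₁(1−ρ*)) = 0.83·0.57 / (0.43·0.17) = 6.472.
Smallest integer k = 7.

7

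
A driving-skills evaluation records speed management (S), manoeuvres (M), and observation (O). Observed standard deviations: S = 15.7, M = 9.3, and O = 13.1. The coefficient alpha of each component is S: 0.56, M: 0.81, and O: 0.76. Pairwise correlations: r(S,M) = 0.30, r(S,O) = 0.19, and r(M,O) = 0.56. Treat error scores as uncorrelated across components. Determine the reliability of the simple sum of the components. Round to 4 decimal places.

Var(S+M+O) = 15.7² + 9.3² + 13.1² + 2·[15.7·9.3·0.30 + 15.7·13.1·0.19 + 9.3·13.1·0.56] = 504.59 + 302.21 = 806.8.
With uncorrelated errors the cross-covariances are all true-score covariance, so they carry over unchanged; only the diagonal terms shrink to ρᵢσᵢ².
True-score variance = [15.7²·0.56 + 9.3²·0.81 + 13.1²·0.76] + 302.21 = 338.515 + 302.21 = 640.725.
Reliability = 640.725 / 806.8 = 0.7942.

0.7942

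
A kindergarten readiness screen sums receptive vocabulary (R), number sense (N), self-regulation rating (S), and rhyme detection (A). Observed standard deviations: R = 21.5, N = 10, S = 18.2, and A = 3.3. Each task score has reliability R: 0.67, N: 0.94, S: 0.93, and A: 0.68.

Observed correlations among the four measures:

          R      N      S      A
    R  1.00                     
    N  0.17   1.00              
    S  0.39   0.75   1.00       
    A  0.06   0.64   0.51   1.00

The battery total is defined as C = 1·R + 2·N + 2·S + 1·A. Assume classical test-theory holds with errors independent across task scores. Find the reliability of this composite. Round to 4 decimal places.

0.9360

Var(C) = 21.5² + 2²·10² + 2²·18.2² + 3.3² + 2·[2·21.5·10·0.17 + 2·21.5·18.2·0.39 + 21.5·3.3·0.06 + 4·10·18.2·0.75 + 2·10·3.3·0.64 + 2·18.2·3.3·0.51] = 2198.1 + 2064.14 = 4262.24.
With uncorrelated errors the cross-covariances are all true-score covariance, so they carry over unchanged; only the diagonal terms shrink to ρᵢσᵢ².
True-score variance = [21.5²·0.67 + 2²·10²·0.94 + 2²·18.2²·0.93 + 3.3²·0.68] + 2064.14 = 1925.33 + 2064.14 = 3989.47.
Reliability = 3989.47 / 4262.24 = 0.9360.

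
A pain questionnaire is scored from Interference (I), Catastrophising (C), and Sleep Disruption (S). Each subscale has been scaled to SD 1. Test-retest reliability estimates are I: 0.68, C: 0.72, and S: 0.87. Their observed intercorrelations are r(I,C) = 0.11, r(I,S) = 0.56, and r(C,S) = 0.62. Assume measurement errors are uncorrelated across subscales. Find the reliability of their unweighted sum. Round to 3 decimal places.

0.869

Var(I+C+S) = 3 + 2·[0.11 + 0.56 + 0.62] = 3 + 2.58 = 5.58.
With uncorrelated errors the cross-covariances are all true-score covariance, so they carry over unchanged; only the diagonal terms shrink to ρᵢσᵢ².
True-score variance = [0.68 + 0.72 + 0.87] + 2.58 = 2.27 + 2.58 = 4.85.
Reliability = 4.85 / 5.58 = 0.869.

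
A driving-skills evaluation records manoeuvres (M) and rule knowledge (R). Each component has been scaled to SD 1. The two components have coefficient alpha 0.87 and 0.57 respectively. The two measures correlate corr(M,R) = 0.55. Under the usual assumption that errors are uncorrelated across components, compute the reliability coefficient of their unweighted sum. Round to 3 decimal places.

0.819

Var(M+R) = 2 + 2·[0.55] = 2 + 1.1 = 3.1.
Under uncorrelated errors the observed covariances equal the true-score covariances, so only the own-variance terms attenuate.
True-score variance = [0.87 + 0.57] + 1.1 = 1.44 + 1.1 = 2.54.
Reliability = 2.54 / 3.1 = 0.819.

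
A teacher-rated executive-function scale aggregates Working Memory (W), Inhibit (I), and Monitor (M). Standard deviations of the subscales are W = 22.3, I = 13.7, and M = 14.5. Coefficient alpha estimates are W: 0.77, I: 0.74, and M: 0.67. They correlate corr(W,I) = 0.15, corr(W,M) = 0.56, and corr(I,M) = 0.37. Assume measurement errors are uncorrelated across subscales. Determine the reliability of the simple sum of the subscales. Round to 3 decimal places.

0.845

Var(W+I+M) = 22.3² + 13.7² + 14.5² + 2·[22.3·13.7·0.15 + 22.3·14.5·0.56 + 13.7·14.5·0.37] = 895.23 + 600.806 = 1496.04.
Under uncorrelated errors the observed covariances equal the true-score covariances, so only the own-variance terms attenuate.
True-score variance = [22.3²·0.77 + 13.7²·0.74 + 14.5²·0.67] + 600.806 = 662.671 + 600.806 = 1263.48.
Reliability = 1263.48 / 1496.04 = 0.845.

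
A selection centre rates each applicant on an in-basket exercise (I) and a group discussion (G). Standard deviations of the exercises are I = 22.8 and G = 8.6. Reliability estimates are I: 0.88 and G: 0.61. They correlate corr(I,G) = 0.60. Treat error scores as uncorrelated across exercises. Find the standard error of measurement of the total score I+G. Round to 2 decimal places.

Var(total) = 593.8 + 235.296 = 829.096.
True-score variance = 502.575 + 235.296 = 737.871, so reliability = 0.8900.
Error variance = 829.096 − 737.871 = 91.2252; SEM = √91.2252 = 9.55.

9.55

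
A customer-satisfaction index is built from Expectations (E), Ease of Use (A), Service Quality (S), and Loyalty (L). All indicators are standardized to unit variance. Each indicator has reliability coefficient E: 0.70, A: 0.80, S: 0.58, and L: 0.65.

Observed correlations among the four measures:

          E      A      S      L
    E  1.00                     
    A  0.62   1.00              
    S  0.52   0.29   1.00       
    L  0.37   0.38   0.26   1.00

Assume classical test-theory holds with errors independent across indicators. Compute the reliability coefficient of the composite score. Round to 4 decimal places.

0.8570

Var(E+A+S+L) = 4 + 2·[0.62 + 0.52 + 0.37 + 0.29 + 0.38 + 0.26] = 4 + 4.88 = 8.88.
Under uncorrelated errors the observed covariances equal the true-score covariances, so only the own-variance terms attenuate.
True-score variance = [0.70 + 0.80 + 0.58 + 0.65] + 4.88 = 2.73 + 4.88 = 7.61.
Reliability = 7.61 / 8.88 = 0.8570.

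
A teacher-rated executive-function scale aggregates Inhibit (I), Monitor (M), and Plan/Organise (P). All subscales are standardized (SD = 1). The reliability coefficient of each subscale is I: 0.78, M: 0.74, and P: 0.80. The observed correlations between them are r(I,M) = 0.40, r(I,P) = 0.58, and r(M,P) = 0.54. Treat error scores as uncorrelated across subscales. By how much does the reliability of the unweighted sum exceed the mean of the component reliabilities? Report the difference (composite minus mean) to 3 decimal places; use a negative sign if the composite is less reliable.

Var(sum) = 3 + 3.04 = 6.04; true-score variance = 2.32 + 3.04 = 5.36; composite reliability = 0.8874.
Mean component reliability = 0.7733.
Difference = 0.8874 − 0.7733 = 0.114.

0.114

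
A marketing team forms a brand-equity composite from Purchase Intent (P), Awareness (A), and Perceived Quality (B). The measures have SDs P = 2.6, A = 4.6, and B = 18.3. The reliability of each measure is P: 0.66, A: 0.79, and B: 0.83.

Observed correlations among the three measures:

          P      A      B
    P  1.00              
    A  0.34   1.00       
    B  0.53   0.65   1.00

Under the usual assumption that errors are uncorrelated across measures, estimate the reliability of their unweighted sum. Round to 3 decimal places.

Var(P+A+B) = 2.6² + 4.6² + 18.3² + 2·[2.6·4.6·0.34 + 2.6·18.3·0.53 + 4.6·18.3·0.65] = 362.81 + 168.002 = 530.812.
With uncorrelated errors the cross-covariances are all true-score covariance, so they carry over unchanged; only the diagonal terms shrink to ρᵢσᵢ².
True-score variance = [2.6²·0.66 + 4.6²·0.79 + 18.3²·0.83] + 168.002 = 299.137 + 168.002 = 467.138.
Reliability = 467.138 / 530.812 = 0.880.

0.880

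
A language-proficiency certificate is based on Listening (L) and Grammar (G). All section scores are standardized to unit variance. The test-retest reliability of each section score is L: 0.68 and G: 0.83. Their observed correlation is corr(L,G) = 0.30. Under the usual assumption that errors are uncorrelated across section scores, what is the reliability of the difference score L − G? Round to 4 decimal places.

Var(L−G) = 1 + 1 − 2·0.30 = 2 − 0.6 = 1.4.
Under uncorrelated errors the observed covariances equal the true-score covariances, so only the own-variance terms attenuate.
True-score variance = [0.68 + 0.83] − 0.6 = 1.51 − 0.6 = 0.91.
Reliability = 0.91 / 1.4 = 0.6500.

0.6500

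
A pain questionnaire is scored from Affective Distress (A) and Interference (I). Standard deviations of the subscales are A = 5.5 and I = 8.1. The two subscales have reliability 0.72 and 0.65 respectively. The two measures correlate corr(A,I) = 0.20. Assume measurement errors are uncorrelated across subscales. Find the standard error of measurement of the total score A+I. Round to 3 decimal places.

5.607

Var(total) = 95.86 + 17.82 = 113.68.
True-score variance = 64.4265 + 17.82 = 82.2465, so reliability = 0.7235.
Error variance = 113.68 − 82.2465 = 31.4335; SEM = √31.4335 = 5.607.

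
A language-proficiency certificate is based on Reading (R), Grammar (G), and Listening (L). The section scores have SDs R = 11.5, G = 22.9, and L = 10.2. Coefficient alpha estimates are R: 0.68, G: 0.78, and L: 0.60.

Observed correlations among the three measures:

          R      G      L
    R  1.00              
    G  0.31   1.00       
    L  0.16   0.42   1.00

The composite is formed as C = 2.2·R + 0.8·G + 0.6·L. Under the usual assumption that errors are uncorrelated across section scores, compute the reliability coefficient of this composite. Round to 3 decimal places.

Var(C) = 2.2²·11.5² + 0.8²·22.9² + 0.6²·10.2² + 2·[1.76·11.5·22.9·0.31 + 1.32·11.5·10.2·0.16 + 0.48·22.9·10.2·0.42] = 1013.17 + 431.094 = 1444.26.
Under uncorrelated errors the observed covariances equal the true-score covariances, so only the own-variance terms attenuate.
True-score variance = [2.2²·11.5²·0.68 + 0.8²·22.9²·0.78 + 0.6²·10.2²·0.60] + 431.094 = 719.519 + 431.094 = 1150.61.
Reliability = 1150.61 / 1444.26 = 0.797.

0.797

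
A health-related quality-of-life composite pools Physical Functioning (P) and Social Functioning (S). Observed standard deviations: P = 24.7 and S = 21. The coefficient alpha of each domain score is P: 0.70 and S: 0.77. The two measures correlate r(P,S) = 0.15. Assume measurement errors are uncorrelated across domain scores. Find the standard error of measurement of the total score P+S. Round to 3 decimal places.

Var(total) = 1051.09 + 155.61 = 1206.7.
True-score variance = 766.633 + 155.61 = 922.243, so reliability = 0.7643.
Error variance = 1206.7 − 922.243 = 284.457; SEM = √284.457 = 16.866.

16.866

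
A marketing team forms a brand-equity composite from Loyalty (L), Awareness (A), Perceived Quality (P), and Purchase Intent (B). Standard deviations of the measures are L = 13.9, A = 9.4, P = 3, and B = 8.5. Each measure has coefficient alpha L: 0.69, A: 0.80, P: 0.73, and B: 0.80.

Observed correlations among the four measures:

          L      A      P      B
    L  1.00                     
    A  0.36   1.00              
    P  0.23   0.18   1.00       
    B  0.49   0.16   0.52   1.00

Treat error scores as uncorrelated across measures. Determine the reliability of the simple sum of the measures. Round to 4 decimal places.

Var(L+A+P+B) = 13.9² + 9.4² + 3² + 8.5² + 2·[13.9·9.4·0.36 + 13.9·3·0.23 + 13.9·8.5·0.49 + 9.4·3·0.18 + 9.4·8.5·0.16 + 3·8.5·0.52] = 362.82 + 291.284 = 654.104.
Under uncorrelated errors the observed covariances equal the true-score covariances, so only the own-variance terms attenuate.
True-score variance = [13.9²·0.69 + 9.4²·0.80 + 3²·0.73 + 8.5²·0.80] + 291.284 = 268.373 + 291.284 = 559.657.
Reliability = 559.657 / 654.104 = 0.8556.

0.8556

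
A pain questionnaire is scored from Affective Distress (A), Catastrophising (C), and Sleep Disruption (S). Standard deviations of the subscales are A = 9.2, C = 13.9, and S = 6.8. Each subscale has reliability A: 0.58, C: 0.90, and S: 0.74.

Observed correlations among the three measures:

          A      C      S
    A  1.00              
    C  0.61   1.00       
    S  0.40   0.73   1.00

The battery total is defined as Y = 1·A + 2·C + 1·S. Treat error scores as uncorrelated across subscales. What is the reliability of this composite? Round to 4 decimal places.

Var(Y) = 9.2² + 2²·13.9² + 6.8² + 2·[2·9.2·13.9·0.61 + 9.2·6.8·0.40 + 2·13.9·6.8·0.73] = 903.72 + 638.074 = 1541.79.
Under uncorrelated errors the observed covariances equal the true-score covariances, so only the own-variance terms attenuate.
True-score variance = [9.2²·0.58 + 2²·13.9²·0.90 + 6.8²·0.74] + 638.074 = 778.865 + 638.074 = 1416.94.
Reliability = 1416.94 / 1541.79 = 0.9190.

0.9190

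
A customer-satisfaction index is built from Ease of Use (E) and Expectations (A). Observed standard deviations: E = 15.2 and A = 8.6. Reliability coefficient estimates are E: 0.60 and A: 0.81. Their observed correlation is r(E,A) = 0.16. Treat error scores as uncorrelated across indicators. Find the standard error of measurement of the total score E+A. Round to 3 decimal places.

Var(total) = 305 + 41.8304 = 346.83.
True-score variance = 198.532 + 41.8304 = 240.362, so reliability = 0.6930.
Error variance = 346.83 − 240.362 = 106.468; SEM = √106.468 = 10.318.

10.318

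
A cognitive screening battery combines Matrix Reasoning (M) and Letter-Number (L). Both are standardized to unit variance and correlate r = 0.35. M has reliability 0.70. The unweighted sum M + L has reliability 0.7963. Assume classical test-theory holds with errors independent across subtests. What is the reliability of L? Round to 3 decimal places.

Var(M+L) = 2 + 2·0.35 = 2.700.
True-score variance = ρ_M + ρ_L + 2·0.35, so 0.7963 = (0.70 + ρ_L + 0.70) / 2.700.
ρ_L = 0.7963·2.700 − 0.70 − 0.70 = 0.750.

0.750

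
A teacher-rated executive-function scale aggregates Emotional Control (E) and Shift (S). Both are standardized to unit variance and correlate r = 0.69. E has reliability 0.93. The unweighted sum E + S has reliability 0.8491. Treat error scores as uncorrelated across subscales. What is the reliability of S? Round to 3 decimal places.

Var(E+S) = 2 + 2·0.69 = 3.380.
True-score variance = ρ_E + ρ_S + 2·0.69, so 0.8491 = (0.93 + ρ_S + 1.38) / 3.380.
ρ_S = 0.8491·3.380 − 0.93 − 1.38 = 0.560.

0.560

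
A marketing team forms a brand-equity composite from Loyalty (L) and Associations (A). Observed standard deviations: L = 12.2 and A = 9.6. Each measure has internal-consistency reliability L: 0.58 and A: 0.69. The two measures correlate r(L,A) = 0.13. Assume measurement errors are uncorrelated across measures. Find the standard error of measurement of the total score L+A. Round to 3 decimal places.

9.544

Var(total) = 241 + 30.4512 = 271.451.
True-score variance = 149.918 + 30.4512 = 180.369, so reliability = 0.6645.
Error variance = 271.451 − 180.369 = 91.0824; SEM = √91.0824 = 9.544.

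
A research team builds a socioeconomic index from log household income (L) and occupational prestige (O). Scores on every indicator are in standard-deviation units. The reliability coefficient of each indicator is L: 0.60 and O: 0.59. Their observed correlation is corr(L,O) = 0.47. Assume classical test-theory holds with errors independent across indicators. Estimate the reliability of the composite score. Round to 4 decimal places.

0.7245

Var(L+O) = 2 + 2·[0.47] = 2 + 0.94 = 2.94.
Under uncorrelated errors the observed covariances equal the true-score covariances, so only the own-variance terms attenuate.
True-score variance = [0.60 + 0.59] + 0.94 = 1.19 + 0.94 = 2.13.
Reliability = 2.13 / 2.94 = 0.7245.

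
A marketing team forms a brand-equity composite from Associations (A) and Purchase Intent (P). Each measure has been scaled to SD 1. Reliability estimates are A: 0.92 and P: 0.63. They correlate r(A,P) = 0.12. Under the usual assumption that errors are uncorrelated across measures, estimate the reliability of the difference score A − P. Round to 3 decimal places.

Var(A−P) = 1 + 1 − 2·0.12 = 2 − 0.24 = 1.76.
Under uncorrelated errors the observed covariances equal the true-score covariances, so only the own-variance terms attenuate.
True-score variance = [0.92 + 0.63] − 0.24 = 1.55 − 0.24 = 1.31.
Reliability = 1.31 / 1.76 = 0.744.

0.744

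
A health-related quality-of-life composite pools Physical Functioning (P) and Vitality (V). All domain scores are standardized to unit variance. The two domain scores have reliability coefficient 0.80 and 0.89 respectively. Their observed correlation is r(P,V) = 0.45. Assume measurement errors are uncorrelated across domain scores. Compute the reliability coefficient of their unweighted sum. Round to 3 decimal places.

Var(P+V) = 2 + 2·[0.45] = 2 + 0.9 = 2.9.
Because errors are independent across components, Cov(Tᵢ,Tⱼ) = Cov(Xᵢ,Xⱼ); the off-diagonal part of the true-score variance is the same as above.
True-score variance = [0.80 + 0.89] + 0.9 = 1.69 + 0.9 = 2.59.
Reliability = 2.59 / 2.9 = 0.893.

0.893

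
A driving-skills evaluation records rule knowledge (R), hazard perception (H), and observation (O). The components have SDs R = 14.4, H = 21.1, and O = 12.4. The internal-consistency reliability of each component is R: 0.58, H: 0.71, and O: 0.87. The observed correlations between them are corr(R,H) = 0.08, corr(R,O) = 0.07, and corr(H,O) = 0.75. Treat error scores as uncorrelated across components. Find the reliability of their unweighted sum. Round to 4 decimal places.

0.8144

Var(R+H+O) = 14.4² + 21.1² + 12.4² + 2·[14.4·21.1·0.08 + 14.4·12.4·0.07 + 21.1·12.4·0.75] = 806.33 + 466.073 = 1272.4.
Because errors are independent across components, Cov(Tᵢ,Tⱼ) = Cov(Xᵢ,Xⱼ); the off-diagonal part of the true-score variance is the same as above.
True-score variance = [14.4²·0.58 + 21.1²·0.71 + 12.4²·0.87] + 466.073 = 570.139 + 466.073 = 1036.21.
Reliability = 1036.21 / 1272.4 = 0.8144.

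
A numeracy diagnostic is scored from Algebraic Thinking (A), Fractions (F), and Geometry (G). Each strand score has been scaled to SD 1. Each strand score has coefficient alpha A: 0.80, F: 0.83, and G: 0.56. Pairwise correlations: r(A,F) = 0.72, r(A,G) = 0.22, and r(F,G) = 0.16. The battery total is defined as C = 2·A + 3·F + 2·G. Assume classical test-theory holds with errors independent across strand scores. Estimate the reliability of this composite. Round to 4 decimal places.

0.8605

Var(C) = 2² + 3² + 2² + 2·[6·0.72 + 4·0.22 + 6·0.16] = 17 + 12.32 = 29.32.
Because errors are independent across components, Cov(Tᵢ,Tⱼ) = Cov(Xᵢ,Xⱼ); the off-diagonal part of the true-score variance is the same as above.
True-score variance = [2²·0.80 + 3²·0.83 + 2²·0.56] + 12.32 = 12.91 + 12.32 = 25.23.
Reliability = 25.23 / 29.32 = 0.8605.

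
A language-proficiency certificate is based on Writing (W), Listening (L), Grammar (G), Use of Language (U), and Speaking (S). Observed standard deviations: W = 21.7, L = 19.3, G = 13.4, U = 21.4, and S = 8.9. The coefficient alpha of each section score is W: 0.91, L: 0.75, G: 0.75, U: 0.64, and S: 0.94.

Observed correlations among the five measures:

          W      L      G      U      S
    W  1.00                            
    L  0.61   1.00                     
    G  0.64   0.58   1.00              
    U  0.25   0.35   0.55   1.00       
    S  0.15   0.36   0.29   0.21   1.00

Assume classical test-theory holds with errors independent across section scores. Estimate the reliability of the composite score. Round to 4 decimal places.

0.9105

Var(W+L+G+U+S) = 21.7² + 19.3² + 13.4² + 21.4² + 8.9² + 2·[21.7·19.3·0.61 + 21.7·13.4·0.64 + 21.7·21.4·0.25 + 21.7·8.9·0.15 + 19.3·13.4·0.58 + 19.3·21.4·0.35 + 19.3·8.9·0.36 + 13.4·21.4·0.55 + 13.4·8.9·0.29 + 21.4·8.9·0.21] = 1560.11 + 2350.66 = 3910.77.
With uncorrelated errors the cross-covariances are all true-score covariance, so they carry over unchanged; only the diagonal terms shrink to ρᵢσᵢ².
True-score variance = [21.7²·0.91 + 19.3²·0.75 + 13.4²·0.75 + 21.4²·0.64 + 8.9²·0.94] + 2350.66 = 1210.1 + 2350.66 = 3560.76.
Reliability = 3560.76 / 3910.77 = 0.9105.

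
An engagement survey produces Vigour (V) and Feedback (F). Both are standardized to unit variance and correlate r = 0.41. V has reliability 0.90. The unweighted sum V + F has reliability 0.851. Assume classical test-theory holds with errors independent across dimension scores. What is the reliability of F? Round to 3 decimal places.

Var(V+F) = 2 + 2·0.41 = 2.820.
True-score variance = ρ_V + ρ_F + 2·0.41, so 0.851 = (0.90 + ρ_F + 0.82) / 2.820.
ρ_F = 0.851·2.820 − 0.90 − 0.82 = 0.680.

0.680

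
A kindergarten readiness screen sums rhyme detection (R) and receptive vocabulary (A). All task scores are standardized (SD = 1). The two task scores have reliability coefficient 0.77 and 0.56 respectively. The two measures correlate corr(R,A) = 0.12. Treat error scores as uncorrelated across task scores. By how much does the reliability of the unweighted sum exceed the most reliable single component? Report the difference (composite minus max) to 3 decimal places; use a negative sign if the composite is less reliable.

Var(sum) = 2 + 0.24 = 2.24; true-score variance = 1.33 + 0.24 = 1.57; composite reliability = 0.7009.
Max component reliability = 0.7700.
Difference = 0.7009 − 0.7700 = -0.069.

-0.069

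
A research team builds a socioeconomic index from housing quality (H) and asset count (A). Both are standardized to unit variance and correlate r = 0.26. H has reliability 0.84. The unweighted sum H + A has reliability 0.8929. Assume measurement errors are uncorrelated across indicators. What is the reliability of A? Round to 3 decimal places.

Var(H+A) = 2 + 2·0.26 = 2.520.
True-score variance = ρ_H + ρ_A + 2·0.26, so 0.8929 = (0.84 + ρ_A + 0.52) / 2.520.
ρ_A = 0.8929·2.520 − 0.84 − 0.52 = 0.890.

0.890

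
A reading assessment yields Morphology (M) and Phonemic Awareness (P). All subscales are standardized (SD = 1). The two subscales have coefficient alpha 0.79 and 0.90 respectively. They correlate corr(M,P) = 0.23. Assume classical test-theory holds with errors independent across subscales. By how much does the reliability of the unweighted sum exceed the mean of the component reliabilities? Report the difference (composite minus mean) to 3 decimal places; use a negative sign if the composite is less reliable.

Var(sum) = 2 + 0.46 = 2.46; true-score variance = 1.69 + 0.46 = 2.15; composite reliability = 0.8740.
Mean component reliability = 0.8450.
Difference = 0.8740 − 0.8450 = 0.029.

0.029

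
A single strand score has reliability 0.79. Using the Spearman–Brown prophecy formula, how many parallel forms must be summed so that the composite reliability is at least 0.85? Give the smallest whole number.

k ≥ ρ*(1−ρ₁)/(ρ₁(1−ρ*)) = 0.85·0.21 / (0.79·0.15) = 1.506.
Smallest integer k = 2.

2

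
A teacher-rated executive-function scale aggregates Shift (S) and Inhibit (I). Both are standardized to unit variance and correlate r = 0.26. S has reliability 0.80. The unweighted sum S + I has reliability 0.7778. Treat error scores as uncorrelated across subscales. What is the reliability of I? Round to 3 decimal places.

0.640

Var(S+I) = 2 + 2·0.26 = 2.520.
True-score variance = ρ_S + ρ_I + 2·0.26, so 0.7778 = (0.80 + ρ_I + 0.52) / 2.520.
ρ_I = 0.7778·2.520 − 0.80 − 0.52 = 0.640.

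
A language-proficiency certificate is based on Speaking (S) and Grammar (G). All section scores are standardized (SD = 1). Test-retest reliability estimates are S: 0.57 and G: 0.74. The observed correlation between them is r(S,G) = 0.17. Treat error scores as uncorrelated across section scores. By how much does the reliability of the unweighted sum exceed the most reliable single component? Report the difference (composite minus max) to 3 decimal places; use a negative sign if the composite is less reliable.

-0.035

Var(sum) = 2 + 0.34 = 2.34; true-score variance = 1.31 + 0.34 = 1.65; composite reliability = 0.7051.
Max component reliability = 0.7400.
Difference = 0.7051 − 0.7400 = -0.035.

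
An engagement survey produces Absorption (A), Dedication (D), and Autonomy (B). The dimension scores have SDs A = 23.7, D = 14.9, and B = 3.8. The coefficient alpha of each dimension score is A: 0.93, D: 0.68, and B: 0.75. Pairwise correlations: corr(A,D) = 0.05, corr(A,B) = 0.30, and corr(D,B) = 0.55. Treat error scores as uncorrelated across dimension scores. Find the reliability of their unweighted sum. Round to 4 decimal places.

Var(A+D+B) = 23.7² + 14.9² + 3.8² + 2·[23.7·14.9·0.05 + 23.7·3.8·0.30 + 14.9·3.8·0.55] = 798.14 + 151.631 = 949.771.
Under uncorrelated errors the observed covariances equal the true-score covariances, so only the own-variance terms attenuate.
True-score variance = [23.7²·0.93 + 14.9²·0.68 + 3.8²·0.75] + 151.631 = 684.168 + 151.631 = 835.799.
Reliability = 835.799 / 949.771 = 0.8800.

0.8800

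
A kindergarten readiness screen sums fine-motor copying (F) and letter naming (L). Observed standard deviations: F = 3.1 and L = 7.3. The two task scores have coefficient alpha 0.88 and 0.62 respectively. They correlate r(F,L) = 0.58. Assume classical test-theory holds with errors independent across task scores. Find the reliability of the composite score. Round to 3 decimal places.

0.760

Var(F+L) = 3.1² + 7.3² + 2·[3.1·7.3·0.58] = 62.9 + 26.2508 = 89.1508.
Because errors are independent across components, Cov(Tᵢ,Tⱼ) = Cov(Xᵢ,Xⱼ); the off-diagonal part of the true-score variance is the same as above.
True-score variance = [3.1²·0.88 + 7.3²·0.62] + 26.2508 = 41.4966 + 26.2508 = 67.7474.
Reliability = 67.7474 / 89.1508 = 0.760.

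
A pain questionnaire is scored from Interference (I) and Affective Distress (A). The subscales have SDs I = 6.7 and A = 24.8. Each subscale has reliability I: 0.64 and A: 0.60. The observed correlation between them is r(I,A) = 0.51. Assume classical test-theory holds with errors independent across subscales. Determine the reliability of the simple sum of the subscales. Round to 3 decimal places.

0.684

Var(I+A) = 6.7² + 24.8² + 2·[6.7·24.8·0.51] = 659.93 + 169.483 = 829.413.
Under uncorrelated errors the observed covariances equal the true-score covariances, so only the own-variance terms attenuate.
True-score variance = [6.7²·0.64 + 24.8²·0.60] + 169.483 = 397.754 + 169.483 = 567.237.
Reliability = 567.237 / 829.413 = 0.684.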